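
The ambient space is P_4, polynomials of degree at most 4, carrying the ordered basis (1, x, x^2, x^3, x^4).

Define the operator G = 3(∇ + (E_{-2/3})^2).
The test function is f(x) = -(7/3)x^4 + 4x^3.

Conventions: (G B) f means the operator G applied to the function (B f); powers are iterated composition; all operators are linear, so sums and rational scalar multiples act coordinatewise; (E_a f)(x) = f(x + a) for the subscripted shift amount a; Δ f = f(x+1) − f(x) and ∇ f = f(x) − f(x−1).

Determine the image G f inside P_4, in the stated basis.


g(x) = -7x^4 + (64/3)x^3 - (134/3)x^2 + (1792/27)x - 2557/81

∇ f = -(28/3)x^3 + 26x^2 - (64/3)x + 19/3
E_{-2/3} f = -(7/3)x^4 + (92/9)x^3 - (128/9)x^2 + (656/81)x - 400/243
E_{-2/3} E_{-2/3} f = -(7/3)x^4 + (148/9)x^3 - (368/9)x^2 + (3520/81)x - 4096/243
(∇ + (E_{-2/3})^2) f = -(7/3)x^4 + (64/9)x^3 - (134/9)x^2 + (1792/81)x - 2557/243
(3(∇ + (E_{-2/3})^2)) f = -7x^4 + (64/3)x^3 - (134/3)x^2 + (1792/27)x - 2557/81


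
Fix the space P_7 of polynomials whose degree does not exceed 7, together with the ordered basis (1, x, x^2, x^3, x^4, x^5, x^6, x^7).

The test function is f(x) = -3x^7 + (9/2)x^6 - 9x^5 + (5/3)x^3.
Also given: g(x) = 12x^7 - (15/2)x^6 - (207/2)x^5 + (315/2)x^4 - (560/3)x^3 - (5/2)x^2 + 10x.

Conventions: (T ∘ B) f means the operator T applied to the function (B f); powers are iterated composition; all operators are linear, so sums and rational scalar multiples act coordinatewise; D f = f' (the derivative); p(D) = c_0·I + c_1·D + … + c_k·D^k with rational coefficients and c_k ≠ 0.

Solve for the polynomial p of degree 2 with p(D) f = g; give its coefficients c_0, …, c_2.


D^0 f = -3x^7 + (9/2)x^6 - 9x^5 + (5/3)x^3
D^1 f = -21x^6 + 27x^5 - 45x^4 + 5x^2
D^2 f = -126x^5 + 135x^4 - 180x^3 + 10x
matching coefficients of g against c_0 f + c_1 Df + … from the top degree down determines the c_i
solution: c_0 = -4, c_1 = -1/2, c_2 = 1

p(D) = -4·I − (1/2)·D + D^2, i.e. c_0 = -4, c_1 = -1/2, c_2 = 1


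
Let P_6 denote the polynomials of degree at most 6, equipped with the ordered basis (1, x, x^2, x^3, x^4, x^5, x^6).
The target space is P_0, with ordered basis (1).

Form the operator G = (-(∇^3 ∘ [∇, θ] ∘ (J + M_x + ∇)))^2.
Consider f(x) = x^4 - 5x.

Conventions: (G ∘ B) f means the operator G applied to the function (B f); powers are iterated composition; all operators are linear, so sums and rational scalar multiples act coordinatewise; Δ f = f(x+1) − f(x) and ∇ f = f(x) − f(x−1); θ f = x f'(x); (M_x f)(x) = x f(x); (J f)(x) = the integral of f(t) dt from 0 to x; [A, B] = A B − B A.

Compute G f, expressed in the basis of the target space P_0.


g(x) = 0

J f = (1/5)x^5 - (5/2)x^2
M_x f = x^5 - 5x^2
∇ f = 4x^3 - 6x^2 + 4x - 6
(J + M_x + ∇) f = (6/5)x^5 + 4x^3 - (27/2)x^2 + 4x - 6
θ (J + M_x + ∇) f = 6x^5 + 12x^3 - 27x^2 + 4x
∇ θ (J + M_x + ∇) f = 30x^4 - 60x^3 + 96x^2 - 120x + 49
∇ (J + M_x + ∇) f = 6x^4 - 12x^3 + 24x^2 - 45x + 227/10
θ ∇ (J + M_x + ∇) f = 24x^4 - 36x^3 + 48x^2 - 45x
[∇, θ] (J + M_x + ∇) f = 6x^4 - 24x^3 + 48x^2 - 75x + 49
∇ [∇, θ] (J + M_x + ∇) f = 24x^3 - 108x^2 + 192x - 153
∇ ∇ [∇, θ] (J + M_x + ∇) f = 72x^2 - 288x + 324
∇ ∇ ∇ [∇, θ] (J + M_x + ∇) f = 144x - 360
(-(∇^3 ∘ [∇, θ] ∘ (J + M_x + ∇))) f = -144x + 360
J (-(∇^3 ∘ [∇, θ] ∘ (J + M_x + ∇))) f = -72x^2 + 360x
M_x (-(∇^3 ∘ [∇, θ] ∘ (J + M_x + ∇))) f = -144x^2 + 360x
∇ (-(∇^3 ∘ [∇, θ] ∘ (J + M_x + ∇))) f = -144
(J + M_x + ∇) (-(∇^3 ∘ [∇, θ] ∘ (J + M_x + ∇))) f = -216x^2 + 720x - 144
θ (J + M_x + ∇) (-(∇^3 ∘ [∇, θ] ∘ (J + M_x + ∇))) f = -432x^2 + 720x
∇ θ (J + M_x + ∇) (-(∇^3 ∘ [∇, θ] ∘ (J + M_x + ∇))) f = -864x + 1152
∇ (J + M_x + ∇) (-(∇^3 ∘ [∇, θ] ∘ (J + M_x + ∇))) f = -432x + 936
θ ∇ (J + M_x + ∇) (-(∇^3 ∘ [∇, θ] ∘ (J + M_x + ∇))) f = -432x
[∇, θ] (J + M_x + ∇) (-(∇^3 ∘ [∇, θ] ∘ (J + M_x + ∇))) f = -432x + 1152
∇ [∇, θ] (J + M_x + ∇) (-(∇^3 ∘ [∇, θ] ∘ (J + M_x + ∇))) f = -432
∇ ∇ [∇, θ] (J + M_x + ∇) (-(∇^3 ∘ [∇, θ] ∘ (J + M_x + ∇))) f = 0
∇ ∇ ∇ [∇, θ] (J + M_x + ∇) (-(∇^3 ∘ [∇, θ] ∘ (J + M_x + ∇))) f = 0
(-(∇^3 ∘ [∇, θ] ∘ (J + M_x + ∇))) (-(∇^3 ∘ [∇, θ] ∘ (J + M_x + ∇))) f = 0


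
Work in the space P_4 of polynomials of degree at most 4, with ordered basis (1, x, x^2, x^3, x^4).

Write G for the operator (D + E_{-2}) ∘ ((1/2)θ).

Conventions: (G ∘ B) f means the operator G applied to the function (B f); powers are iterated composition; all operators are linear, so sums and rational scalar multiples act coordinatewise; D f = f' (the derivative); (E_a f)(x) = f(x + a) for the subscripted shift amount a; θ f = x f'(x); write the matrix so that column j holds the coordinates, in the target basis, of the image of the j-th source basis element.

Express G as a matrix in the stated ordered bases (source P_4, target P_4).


image of 1: 0
image of x: (1/2)x - 1/2
image of x^2: x^2 - 2x + 4
image of x^3: (3/2)x^3 - (9/2)x^2 + 18x - 12
image of x^4: 2x^4 - 8x^3 + 48x^2 - 64x + 32
each image's coordinates form column j of the matrix

the matrix is [[0, -1/2, 4, -12, 32]; [0, 1/2, -2, 18, -64]; [0, 0, 1, -9/2, 48]; [0, 0, 0, 3/2, -8]; [0, 0, 0, 0, 2]] (rows listed top to bottom)


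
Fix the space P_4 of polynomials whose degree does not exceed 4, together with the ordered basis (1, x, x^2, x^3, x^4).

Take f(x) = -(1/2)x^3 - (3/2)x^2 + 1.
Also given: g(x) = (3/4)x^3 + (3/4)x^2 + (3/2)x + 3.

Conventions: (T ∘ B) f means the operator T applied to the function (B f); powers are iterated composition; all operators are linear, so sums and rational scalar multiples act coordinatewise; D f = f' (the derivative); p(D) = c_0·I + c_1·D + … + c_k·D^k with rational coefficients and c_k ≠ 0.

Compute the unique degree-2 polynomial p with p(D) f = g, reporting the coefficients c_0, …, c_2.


D^0 f = -(1/2)x^3 - (3/2)x^2 + 1
D^1 f = -(3/2)x^2 - 3x
D^2 f = -3x - 3
matching coefficients of g against c_0 f + c_1 Df + … from the top degree down determines the c_i
solution: c_0 = -3/2, c_1 = 1, c_2 = -3/2

p(D) = -(3/2)·I + D − (3/2)·D^2, i.e. c_0 = -3/2, c_1 = 1, c_2 = -3/2


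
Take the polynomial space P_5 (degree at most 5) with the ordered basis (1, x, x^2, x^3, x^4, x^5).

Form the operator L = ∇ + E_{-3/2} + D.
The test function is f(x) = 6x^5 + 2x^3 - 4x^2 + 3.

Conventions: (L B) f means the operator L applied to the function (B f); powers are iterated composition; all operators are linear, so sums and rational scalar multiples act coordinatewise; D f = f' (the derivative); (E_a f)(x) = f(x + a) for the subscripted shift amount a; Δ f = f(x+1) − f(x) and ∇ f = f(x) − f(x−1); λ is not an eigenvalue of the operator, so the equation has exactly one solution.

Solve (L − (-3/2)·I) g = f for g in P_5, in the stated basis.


the result is g(x) = (12/5)x^5 - (12/5)x^4 - (232/25)x^3 + (4246/125)x^2 - (35359/1250)x - 108907/12500

write g with unknown coordinates in the stated basis and equate coefficients in (L − (-3/2)·I) g = f
solving from the highest basis element down gives g = (12/5)x^5 - (12/5)x^4 - (232/25)x^3 + (4246/125)x^2 - (35359/1250)x - 108907/12500
check: L g = (12/5)x^5 + (18/5)x^4 + (398/25)x^3 - (6869/125)x^2 + (106077/2500)x + 401721/25000
so L g − (-3/2)·g = 6x^5 + 2x^3 - 4x^2 + 3 = f ✓


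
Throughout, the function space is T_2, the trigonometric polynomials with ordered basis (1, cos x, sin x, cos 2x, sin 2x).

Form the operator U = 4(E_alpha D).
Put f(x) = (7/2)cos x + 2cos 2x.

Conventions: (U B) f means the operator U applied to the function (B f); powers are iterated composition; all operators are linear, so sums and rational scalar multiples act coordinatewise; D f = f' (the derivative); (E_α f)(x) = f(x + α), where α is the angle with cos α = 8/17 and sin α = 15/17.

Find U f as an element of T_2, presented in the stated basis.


D f = -(7/2)sin x - 4sin 2x
E_alpha D f = -(105/34)cos x - (28/17)sin x - (960/289)cos 2x + (644/289)sin 2x
(4(E_alpha D)) f = -(210/17)cos x - (112/17)sin x - (3840/289)cos 2x + (2576/289)sin 2x

the image equals g(x) = -(210/17)cos x - (112/17)sin x - (3840/289)cos 2x + (2576/289)sin 2x


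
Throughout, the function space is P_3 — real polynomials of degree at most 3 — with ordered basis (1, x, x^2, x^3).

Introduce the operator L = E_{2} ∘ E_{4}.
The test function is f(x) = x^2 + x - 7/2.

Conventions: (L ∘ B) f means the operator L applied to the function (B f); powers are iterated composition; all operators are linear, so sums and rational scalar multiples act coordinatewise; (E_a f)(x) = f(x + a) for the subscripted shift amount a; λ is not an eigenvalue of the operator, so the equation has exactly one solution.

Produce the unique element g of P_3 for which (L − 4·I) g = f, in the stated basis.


the image equals g(x) = -(1/3)x^2 - (5/3)x - 37/6

write g with unknown coordinates in the stated basis and equate coefficients in (L − 4·I) g = f
solving from the highest basis element down gives g = -(1/3)x^2 - (5/3)x - 37/6
check: L g = -(1/3)x^2 - (17/3)x - 169/6
so L g − 4·g = x^2 + x - 7/2 = f ✓


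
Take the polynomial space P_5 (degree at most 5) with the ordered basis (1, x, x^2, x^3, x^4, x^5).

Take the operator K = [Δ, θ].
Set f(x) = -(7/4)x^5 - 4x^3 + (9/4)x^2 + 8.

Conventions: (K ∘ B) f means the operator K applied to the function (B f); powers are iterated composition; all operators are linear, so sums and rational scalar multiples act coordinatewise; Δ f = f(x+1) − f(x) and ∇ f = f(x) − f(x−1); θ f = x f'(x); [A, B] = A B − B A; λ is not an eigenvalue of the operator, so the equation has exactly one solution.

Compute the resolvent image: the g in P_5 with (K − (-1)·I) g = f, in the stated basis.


write g with unknown coordinates in the stated basis and equate coefficients in (K − (-1)·I) g = f
solving from the highest basis element down gives g = -(7/4)x^5 + (35/4)x^4 - 4x^3 - (153/4)x^2 + (61/2)x + 159/4
check: K g = -(35/4)x^4 + (81/2)x^2 - (61/2)x - 127/4
so K g − (-1)·g = -(7/4)x^5 - 4x^3 + (9/4)x^2 + 8 = f ✓

g(x) = -(7/4)x^5 + (35/4)x^4 - 4x^3 - (153/4)x^2 + (61/2)x + 159/4


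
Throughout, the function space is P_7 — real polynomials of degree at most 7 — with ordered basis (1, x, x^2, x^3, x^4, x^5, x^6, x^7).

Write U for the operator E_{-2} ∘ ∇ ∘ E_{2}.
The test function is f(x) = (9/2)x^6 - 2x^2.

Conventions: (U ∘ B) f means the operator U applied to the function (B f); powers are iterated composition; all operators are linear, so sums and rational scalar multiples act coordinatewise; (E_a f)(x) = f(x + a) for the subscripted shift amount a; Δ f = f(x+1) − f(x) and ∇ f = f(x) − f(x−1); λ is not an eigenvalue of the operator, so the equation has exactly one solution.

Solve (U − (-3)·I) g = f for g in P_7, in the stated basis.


g(x) = (3/2)x^6 - 3x^5 + (25/2)x^4 - (110/3)x^3 + (157/2)x^2 - (341/3)x + 1475/18

write g with unknown coordinates in the stated basis and equate coefficients in (U − (-3)·I) g = f
solving from the highest basis element down gives g = (3/2)x^6 - 3x^5 + (25/2)x^4 - (110/3)x^3 + (157/2)x^2 - (341/3)x + 1475/18
check: U g = 9x^5 - (75/2)x^4 + 110x^3 - (475/2)x^2 + 341x - 1475/6
so U g − (-3)·g = (9/2)x^6 - 2x^2 = f ✓


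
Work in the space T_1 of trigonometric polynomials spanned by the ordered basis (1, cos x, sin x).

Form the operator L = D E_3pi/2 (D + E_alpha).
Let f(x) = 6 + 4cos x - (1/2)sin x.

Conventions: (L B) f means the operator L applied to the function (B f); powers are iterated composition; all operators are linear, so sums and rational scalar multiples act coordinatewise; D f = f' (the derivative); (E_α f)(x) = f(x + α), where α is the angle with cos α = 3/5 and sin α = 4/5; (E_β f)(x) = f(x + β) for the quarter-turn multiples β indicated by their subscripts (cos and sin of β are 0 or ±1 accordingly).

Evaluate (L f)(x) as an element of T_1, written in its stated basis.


D f = -(1/2)cos x - 4sin x
E_alpha f = 6 + 2cos x - (7/2)sin x
(D + E_alpha) f = 6 + (3/2)cos x - (15/2)sin x
E_3pi/2 (D + E_alpha) f = 6 + (15/2)cos x + (3/2)sin x
D E_3pi/2 (D + E_alpha) f = (3/2)cos x - (15/2)sin x

g(x) = (3/2)cos x - (15/2)sin x


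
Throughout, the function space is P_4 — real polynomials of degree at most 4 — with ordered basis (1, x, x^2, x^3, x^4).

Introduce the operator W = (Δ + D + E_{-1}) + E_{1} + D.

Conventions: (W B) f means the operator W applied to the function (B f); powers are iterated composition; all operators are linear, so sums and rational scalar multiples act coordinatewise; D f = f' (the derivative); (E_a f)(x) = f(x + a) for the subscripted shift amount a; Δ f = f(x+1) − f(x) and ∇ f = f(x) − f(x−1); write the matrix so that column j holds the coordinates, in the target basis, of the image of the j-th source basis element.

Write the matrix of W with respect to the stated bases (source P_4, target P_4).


image of 1: 2
image of x: 2x + 3
image of x^2: 2x^2 + 6x + 3
image of x^3: 2x^3 + 9x^2 + 9x + 1
image of x^4: 2x^4 + 12x^3 + 18x^2 + 4x + 3
each image's coordinates form column j of the matrix

the matrix is [[2, 3, 3, 1, 3]; [0, 2, 6, 9, 4]; [0, 0, 2, 9, 18]; [0, 0, 0, 2, 12]; [0, 0, 0, 0, 2]] (rows listed top to bottom)


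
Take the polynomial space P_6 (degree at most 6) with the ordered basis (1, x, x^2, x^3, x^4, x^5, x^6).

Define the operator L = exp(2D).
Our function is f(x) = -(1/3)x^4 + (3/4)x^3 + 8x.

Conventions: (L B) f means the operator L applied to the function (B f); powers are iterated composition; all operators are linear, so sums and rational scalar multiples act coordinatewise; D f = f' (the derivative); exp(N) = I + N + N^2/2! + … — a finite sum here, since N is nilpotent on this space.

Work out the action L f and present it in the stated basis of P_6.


order-1 term: -(8/3)x^3 + (9/2)x^2 + 16
order-2 term: -8x^2 + 9x
order-3 term: -(32/3)x + 6
order-4 term: -16/3
the series for exp(2D) f terminates at order 4
exp(2D) f = -(1/3)x^4 - (23/12)x^3 - (7/2)x^2 + (19/3)x + 50/3

g(x) = -(1/3)x^4 - (23/12)x^3 - (7/2)x^2 + (19/3)x + 50/3


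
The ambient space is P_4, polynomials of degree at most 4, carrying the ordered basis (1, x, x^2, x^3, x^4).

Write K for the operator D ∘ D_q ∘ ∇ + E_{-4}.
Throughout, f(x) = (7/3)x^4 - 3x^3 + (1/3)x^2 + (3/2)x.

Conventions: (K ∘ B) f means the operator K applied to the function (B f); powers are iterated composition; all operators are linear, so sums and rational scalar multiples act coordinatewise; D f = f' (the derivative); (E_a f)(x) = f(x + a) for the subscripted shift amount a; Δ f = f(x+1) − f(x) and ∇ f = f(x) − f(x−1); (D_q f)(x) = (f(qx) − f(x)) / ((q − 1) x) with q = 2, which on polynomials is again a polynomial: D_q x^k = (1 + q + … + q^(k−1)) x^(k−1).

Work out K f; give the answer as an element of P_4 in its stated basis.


the image equals g(x) = (7/3)x^4 - (121/3)x^3 + (781/3)x^2 - (3671/6)x + 2159/3

∇ f = (28/3)x^3 - 23x^2 + 19x - 25/6
D_q ∇ f = (196/3)x^2 - 69x + 19
D D_q ∇ f = (392/3)x - 69
E_{-4} f = (7/3)x^4 - (121/3)x^3 + (781/3)x^2 - (1485/2)x + 2366/3
(D ∘ D_q ∘ ∇ + E_{-4}) f = (7/3)x^4 - (121/3)x^3 + (781/3)x^2 - (3671/6)x + 2159/3


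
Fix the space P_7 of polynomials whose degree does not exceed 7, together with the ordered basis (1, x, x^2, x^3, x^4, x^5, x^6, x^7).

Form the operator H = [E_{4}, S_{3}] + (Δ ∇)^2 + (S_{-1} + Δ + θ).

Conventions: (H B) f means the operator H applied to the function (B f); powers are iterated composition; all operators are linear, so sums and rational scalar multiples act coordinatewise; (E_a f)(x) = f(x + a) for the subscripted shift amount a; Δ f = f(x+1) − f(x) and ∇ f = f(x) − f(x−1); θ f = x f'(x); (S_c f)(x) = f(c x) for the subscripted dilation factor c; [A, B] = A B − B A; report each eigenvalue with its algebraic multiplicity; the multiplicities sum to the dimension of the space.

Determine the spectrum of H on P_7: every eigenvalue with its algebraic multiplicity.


λ = 0 (multiplicity 1), λ = 1 (multiplicity 1), λ = 2 (multiplicity 1), λ = 3 (multiplicity 1), λ = 4 (multiplicity 1), λ = 5 (multiplicity 1), λ = 6 (multiplicity 1), λ = 7 (multiplicity 1)

image of 1: 1
image of x: 9
image of x^2: 3x^2 + 50x + 129
image of x^3: 2x^3 + 219x^2 + 1155x + 1665
image of x^4: 5x^4 + 868x^3 + 6918x^2 + 19972x + 20505
image of x^5: 4x^5 + 3245x^4 + 34570x^3 + 149770x^2 + 307325x + 247809
image of x^6: 7x^6 + 11670x^5 + 155535x^4 + 898580x^3 + 2765175x^2 + 4460550x + 2982009
image of x^7: 6x^7 + 40831x^6 + 653205x^5 + 4717475x^4 + 19354475x^3 + 46835733x^2 + 62620495x + 35815425
the matrix is upper triangular; its diagonal is (1, 0, 3, 2, 5, 4, 7, 6)
for a triangular matrix the eigenvalues are the diagonal entries, with algebraic multiplicity their repetition count


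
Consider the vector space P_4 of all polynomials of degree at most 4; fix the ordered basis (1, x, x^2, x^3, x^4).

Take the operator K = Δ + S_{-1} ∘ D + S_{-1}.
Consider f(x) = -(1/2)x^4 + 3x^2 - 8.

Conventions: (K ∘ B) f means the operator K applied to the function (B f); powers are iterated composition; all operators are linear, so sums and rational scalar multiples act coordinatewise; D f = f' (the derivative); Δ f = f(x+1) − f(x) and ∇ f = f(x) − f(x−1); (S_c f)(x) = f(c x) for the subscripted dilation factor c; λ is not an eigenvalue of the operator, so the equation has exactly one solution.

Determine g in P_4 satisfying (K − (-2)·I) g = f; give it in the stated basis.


write g with unknown coordinates in the stated basis and equate coefficients in (K − (-2)·I) g = f
solving from the highest basis element down gives g = -(1/6)x^4 + (4/3)x^2 + (2/3)x - 7/2
check: K g = -(1/6)x^4 + (1/3)x^2 - (4/3)x - 1
so K g − (-2)·g = -(1/2)x^4 + 3x^2 - 8 = f ✓

the image equals g(x) = -(1/6)x^4 + (4/3)x^2 + (2/3)x - 7/2


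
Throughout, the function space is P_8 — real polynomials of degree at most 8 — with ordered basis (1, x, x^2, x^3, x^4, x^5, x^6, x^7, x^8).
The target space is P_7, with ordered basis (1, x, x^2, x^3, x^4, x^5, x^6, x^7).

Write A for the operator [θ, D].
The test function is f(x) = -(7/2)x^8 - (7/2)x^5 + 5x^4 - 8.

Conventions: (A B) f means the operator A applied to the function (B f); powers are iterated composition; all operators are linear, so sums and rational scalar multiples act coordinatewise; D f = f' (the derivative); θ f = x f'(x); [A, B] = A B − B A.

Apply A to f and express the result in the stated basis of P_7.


D f = -28x^7 - (35/2)x^4 + 20x^3
θ D f = -196x^7 - 70x^4 + 60x^3
θ f = -28x^8 - (35/2)x^5 + 20x^4
D θ f = -224x^7 - (175/2)x^4 + 80x^3
[θ, D] f = 28x^7 + (35/2)x^4 - 20x^3

g(x) = 28x^7 + (35/2)x^4 - 20x^3


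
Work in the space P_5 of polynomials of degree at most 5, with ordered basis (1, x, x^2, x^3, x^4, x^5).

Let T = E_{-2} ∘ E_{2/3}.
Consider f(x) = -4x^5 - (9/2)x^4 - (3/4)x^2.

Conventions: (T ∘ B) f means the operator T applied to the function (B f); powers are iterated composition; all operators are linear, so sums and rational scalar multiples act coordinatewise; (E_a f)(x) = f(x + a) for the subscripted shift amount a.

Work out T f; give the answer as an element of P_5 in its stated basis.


E_{2/3} f = -4x^5 - (107/6)x^4 - (268/9)x^3 - (2657/108)x^2 - (833/81)x - 425/243
E_{-2} E_{2/3} f = -4x^5 + (133/6)x^4 - (424/9)x^3 + (4975/108)x^2 - (1502/81)x + 316/243

the image equals g(x) = -4x^5 + (133/6)x^4 - (424/9)x^3 + (4975/108)x^2 - (1502/81)x + 316/243


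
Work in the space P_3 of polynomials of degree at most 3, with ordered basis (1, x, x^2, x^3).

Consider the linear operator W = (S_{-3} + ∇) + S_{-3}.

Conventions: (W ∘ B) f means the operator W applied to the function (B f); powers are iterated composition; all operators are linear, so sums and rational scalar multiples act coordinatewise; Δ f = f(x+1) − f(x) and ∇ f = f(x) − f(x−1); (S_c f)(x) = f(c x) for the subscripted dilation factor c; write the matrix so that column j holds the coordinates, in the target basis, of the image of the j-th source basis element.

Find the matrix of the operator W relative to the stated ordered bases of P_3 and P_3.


the matrix is [[2, 1, -1, 1]; [0, -6, 2, -3]; [0, 0, 18, 3]; [0, 0, 0, -54]] (rows listed top to bottom)

image of 1: 2
image of x: -6x + 1
image of x^2: 18x^2 + 2x - 1
image of x^3: -54x^3 + 3x^2 - 3x + 1
each image's coordinates form column j of the matrix


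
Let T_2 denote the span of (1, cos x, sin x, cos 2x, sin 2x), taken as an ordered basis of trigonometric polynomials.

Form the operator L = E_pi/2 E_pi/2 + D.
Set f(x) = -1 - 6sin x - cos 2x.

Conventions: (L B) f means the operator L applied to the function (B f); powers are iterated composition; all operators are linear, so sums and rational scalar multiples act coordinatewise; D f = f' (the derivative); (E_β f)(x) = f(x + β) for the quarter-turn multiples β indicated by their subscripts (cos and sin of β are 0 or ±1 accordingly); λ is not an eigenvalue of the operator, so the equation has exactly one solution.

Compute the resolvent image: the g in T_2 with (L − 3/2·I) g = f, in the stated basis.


g(x) = 2 + (24/29)cos x + (60/29)sin x + (2/17)cos 2x - (8/17)sin 2x

write g with unknown coordinates in the stated basis and equate coefficients in (L − 3/2·I) g = f
solving from the highest basis element down gives g = 2 + (24/29)cos x + (60/29)sin x + (2/17)cos 2x - (8/17)sin 2x
check: L g = 2 + (36/29)cos x - (84/29)sin x - (14/17)cos 2x - (12/17)sin 2x
so L g − 3/2·g = -1 - 6sin x - cos 2x = f ✓


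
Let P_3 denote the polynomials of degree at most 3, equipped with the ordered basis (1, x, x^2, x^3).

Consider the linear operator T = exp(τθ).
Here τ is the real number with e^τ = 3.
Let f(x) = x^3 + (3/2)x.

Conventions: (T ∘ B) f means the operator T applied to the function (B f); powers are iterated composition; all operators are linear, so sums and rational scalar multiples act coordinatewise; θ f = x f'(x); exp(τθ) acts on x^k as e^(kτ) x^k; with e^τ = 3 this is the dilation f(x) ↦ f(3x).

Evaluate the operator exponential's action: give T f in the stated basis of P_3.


exp(τθ) x^k = e^(kτ) x^k; with e^τ = 3 this sends x^k to 3^k x^k
x ↦ 3 x
x^3 ↦ 27 x^3
applying this coordinatewise to f: exp(τθ) f = 27x^3 + (9/2)x

g(x) = 27x^3 + (9/2)x


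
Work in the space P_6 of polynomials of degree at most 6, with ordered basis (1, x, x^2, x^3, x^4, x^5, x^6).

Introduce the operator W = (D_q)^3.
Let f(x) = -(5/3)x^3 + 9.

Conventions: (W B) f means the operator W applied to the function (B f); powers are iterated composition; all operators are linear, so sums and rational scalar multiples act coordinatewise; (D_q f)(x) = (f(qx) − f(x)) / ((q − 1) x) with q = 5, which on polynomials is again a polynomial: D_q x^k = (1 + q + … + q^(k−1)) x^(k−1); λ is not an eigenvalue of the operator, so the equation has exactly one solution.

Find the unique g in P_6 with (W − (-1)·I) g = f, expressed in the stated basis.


write g with unknown coordinates in the stated basis and equate coefficients in (W − (-1)·I) g = f
solving from the highest basis element down gives g = -(5/3)x^3 + 319
check: W g = -310
so W g − (-1)·g = -(5/3)x^3 + 9 = f ✓

g(x) = -(5/3)x^3 + 319


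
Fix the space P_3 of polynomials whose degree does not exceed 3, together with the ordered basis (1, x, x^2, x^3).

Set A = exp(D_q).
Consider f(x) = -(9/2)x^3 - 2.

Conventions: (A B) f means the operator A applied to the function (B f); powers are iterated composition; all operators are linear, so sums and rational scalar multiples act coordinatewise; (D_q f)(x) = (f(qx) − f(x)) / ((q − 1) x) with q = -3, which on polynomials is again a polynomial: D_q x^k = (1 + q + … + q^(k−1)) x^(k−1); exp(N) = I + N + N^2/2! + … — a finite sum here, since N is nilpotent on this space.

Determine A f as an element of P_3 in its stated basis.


order-1 term: -(63/2)x^2
order-2 term: (63/2)x
order-3 term: 21/2
the series for exp(D_q) f terminates at order 3
exp(D_q) f = -(9/2)x^3 - (63/2)x^2 + (63/2)x + 17/2

the result is g(x) = -(9/2)x^3 - (63/2)x^2 + (63/2)x + 17/2


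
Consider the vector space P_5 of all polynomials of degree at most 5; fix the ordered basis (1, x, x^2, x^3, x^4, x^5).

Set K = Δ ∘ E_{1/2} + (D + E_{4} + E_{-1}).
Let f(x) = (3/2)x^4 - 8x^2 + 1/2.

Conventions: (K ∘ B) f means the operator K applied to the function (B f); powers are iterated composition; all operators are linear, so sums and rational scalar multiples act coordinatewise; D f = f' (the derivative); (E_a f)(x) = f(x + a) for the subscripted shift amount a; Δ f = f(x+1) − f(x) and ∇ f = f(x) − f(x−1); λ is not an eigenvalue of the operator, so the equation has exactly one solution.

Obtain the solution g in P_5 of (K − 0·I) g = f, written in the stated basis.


write g with unknown coordinates in the stated basis and equate coefficients in (K − 0·I) g = f
solving from the highest basis element down gives g = (3/4)x^4 - (15/2)x^3 + (19/2)x^2 + (535/8)x - 107
check: K g = (3/2)x^4 - 8x^2 + 1/2
so K g − 0·g = (3/2)x^4 - 8x^2 + 1/2 = f ✓

g(x) = (3/4)x^4 - (15/2)x^3 + (19/2)x^2 + (535/8)x - 107


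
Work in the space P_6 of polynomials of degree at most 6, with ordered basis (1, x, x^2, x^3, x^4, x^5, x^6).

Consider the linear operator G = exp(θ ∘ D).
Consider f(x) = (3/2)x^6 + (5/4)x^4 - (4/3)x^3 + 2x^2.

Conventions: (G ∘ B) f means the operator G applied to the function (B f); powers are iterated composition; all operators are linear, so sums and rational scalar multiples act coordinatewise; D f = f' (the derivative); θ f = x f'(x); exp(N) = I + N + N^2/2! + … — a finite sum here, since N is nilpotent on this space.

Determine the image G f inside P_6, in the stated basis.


the image equals g(x) = (3/2)x^6 + 45x^5 + (1805/4)x^4 + (5441/3)x^3 + 2739x^2 + 1106x

order-1 term: 45x^5 + 15x^3 - 8x^2 + 4x
order-2 term: 450x^4 + 45x^2 - 8x
order-3 term: 1800x^3 + 30x
order-4 term: 2700x^2
order-5 term: 1080x
the series for exp(θ ∘ D) f terminates at order 5
exp(θ ∘ D) f = (3/2)x^6 + 45x^5 + (1805/4)x^4 + (5441/3)x^3 + 2739x^2 + 1106x


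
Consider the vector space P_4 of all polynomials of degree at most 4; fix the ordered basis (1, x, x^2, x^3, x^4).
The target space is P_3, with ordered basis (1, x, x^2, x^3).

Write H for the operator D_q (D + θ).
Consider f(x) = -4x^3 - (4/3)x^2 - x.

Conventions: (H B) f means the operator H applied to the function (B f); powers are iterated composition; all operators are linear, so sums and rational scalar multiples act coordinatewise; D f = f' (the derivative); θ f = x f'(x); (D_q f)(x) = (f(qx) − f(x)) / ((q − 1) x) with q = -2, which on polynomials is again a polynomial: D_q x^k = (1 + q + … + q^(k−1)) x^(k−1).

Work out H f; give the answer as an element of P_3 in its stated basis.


D f = -12x^2 - (8/3)x - 1
θ f = -12x^3 - (8/3)x^2 - x
(D + θ) f = -12x^3 - (44/3)x^2 - (11/3)x - 1
D_q (D + θ) f = -36x^2 + (44/3)x - 11/3

the result is g(x) = -36x^2 + (44/3)x - 11/3


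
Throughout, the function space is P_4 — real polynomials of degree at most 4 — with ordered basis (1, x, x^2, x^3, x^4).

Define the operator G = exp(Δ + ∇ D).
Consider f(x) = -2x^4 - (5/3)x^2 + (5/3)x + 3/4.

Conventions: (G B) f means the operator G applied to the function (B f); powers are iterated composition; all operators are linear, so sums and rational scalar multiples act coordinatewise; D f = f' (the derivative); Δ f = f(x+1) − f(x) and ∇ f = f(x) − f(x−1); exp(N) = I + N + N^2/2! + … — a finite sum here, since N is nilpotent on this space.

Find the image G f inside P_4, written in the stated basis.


the image equals g(x) = -2x^4 - 8x^3 - (149/3)x^2 - (197/3)x - 361/4

order-1 term: -8x^3 - 36x^2 + (38/3)x - 40/3
order-2 term: -12x^2 - 72x - 119/3
order-3 term: -8x - 36
order-4 term: -2
the series for exp(Δ + ∇ D) f terminates at order 4
exp(Δ + ∇ D) f = -2x^4 - 8x^3 - (149/3)x^2 - (197/3)x - 361/4


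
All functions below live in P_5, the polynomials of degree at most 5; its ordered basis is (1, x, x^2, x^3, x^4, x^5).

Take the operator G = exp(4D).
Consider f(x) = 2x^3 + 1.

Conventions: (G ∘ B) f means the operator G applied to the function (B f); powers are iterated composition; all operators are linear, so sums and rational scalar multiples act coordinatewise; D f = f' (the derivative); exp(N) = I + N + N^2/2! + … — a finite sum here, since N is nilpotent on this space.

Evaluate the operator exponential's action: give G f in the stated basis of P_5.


the result is g(x) = 2x^3 + 24x^2 + 96x + 129

order-1 term: 24x^2
order-2 term: 96x
order-3 term: 128
the series for exp(4D) f terminates at order 3
exp(4D) f = 2x^3 + 24x^2 + 96x + 129


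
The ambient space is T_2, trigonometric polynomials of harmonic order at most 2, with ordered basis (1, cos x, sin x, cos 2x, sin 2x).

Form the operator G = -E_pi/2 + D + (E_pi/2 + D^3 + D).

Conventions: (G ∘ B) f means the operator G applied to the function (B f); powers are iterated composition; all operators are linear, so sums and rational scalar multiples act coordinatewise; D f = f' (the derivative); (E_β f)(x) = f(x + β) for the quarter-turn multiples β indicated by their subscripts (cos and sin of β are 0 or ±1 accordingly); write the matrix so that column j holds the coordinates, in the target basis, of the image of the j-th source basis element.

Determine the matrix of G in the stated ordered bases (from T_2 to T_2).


the matrix is [[0, 0, 0, 0, 0]; [0, 0, 1, 0, 0]; [0, -1, 0, 0, 0]; [0, 0, 0, 0, -4]; [0, 0, 0, 4, 0]] (rows listed top to bottom)

image of 1: 0
image of cos x: -sin x
image of sin x: cos x
image of cos 2x: 4sin 2x
image of sin 2x: -4cos 2x
each image's coordinates form column j of the matrix


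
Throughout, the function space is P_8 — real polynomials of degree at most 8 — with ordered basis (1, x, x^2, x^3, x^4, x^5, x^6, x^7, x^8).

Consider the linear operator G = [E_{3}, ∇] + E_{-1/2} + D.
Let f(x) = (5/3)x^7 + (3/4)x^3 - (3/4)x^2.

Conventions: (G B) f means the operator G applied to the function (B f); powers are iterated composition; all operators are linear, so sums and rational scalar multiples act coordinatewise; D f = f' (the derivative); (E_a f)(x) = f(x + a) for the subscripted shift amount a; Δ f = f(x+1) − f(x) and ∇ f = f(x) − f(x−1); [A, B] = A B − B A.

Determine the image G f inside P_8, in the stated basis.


∇ f = (35/3)x^6 - 35x^5 + (175/3)x^4 - (175/3)x^3 + (149/4)x^2 - (185/12)x + 19/6
E_{3} ∇ f = (35/3)x^6 + 175x^5 + (3325/3)x^4 + (11375/3)x^3 + (29549/4)x^2 + (93217/12)x + 20653/6
E_{3} f = (5/3)x^7 + 35x^6 + 315x^5 + 1575x^4 + (18903/4)x^3 + 8511x^2 + (34083/4)x + 7317/2
∇ E_{3} f = (35/3)x^6 + 175x^5 + (3325/3)x^4 + (11375/3)x^3 + (29549/4)x^2 + (93217/12)x + 20653/6
[E_{3}, ∇] f = 0
E_{-1/2} f = (5/3)x^7 - (35/6)x^6 + (35/4)x^5 - (175/24)x^4 + (211/48)x^3 - (95/32)x^2 + (287/192)x - 113/384
D f = (35/3)x^6 + (9/4)x^2 - (3/2)x
([E_{3}, ∇] + E_{-1/2} + D) f = (5/3)x^7 + (35/6)x^6 + (35/4)x^5 - (175/24)x^4 + (211/48)x^3 - (23/32)x^2 - (1/192)x - 113/384

the image equals g(x) = (5/3)x^7 + (35/6)x^6 + (35/4)x^5 - (175/24)x^4 + (211/48)x^3 - (23/32)x^2 - (1/192)x - 113/384


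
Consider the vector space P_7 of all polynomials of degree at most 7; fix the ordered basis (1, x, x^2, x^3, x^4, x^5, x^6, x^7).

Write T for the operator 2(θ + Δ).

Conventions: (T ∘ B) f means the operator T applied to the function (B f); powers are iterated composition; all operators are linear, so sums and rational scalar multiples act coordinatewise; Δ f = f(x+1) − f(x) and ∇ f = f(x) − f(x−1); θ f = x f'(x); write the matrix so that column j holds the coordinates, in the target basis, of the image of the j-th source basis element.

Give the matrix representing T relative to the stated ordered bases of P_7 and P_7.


image of 1: 0
image of x: 2x + 2
image of x^2: 4x^2 + 4x + 2
image of x^3: 6x^3 + 6x^2 + 6x + 2
image of x^4: 8x^4 + 8x^3 + 12x^2 + 8x + 2
image of x^5: 10x^5 + 10x^4 + 20x^3 + 20x^2 + 10x + 2
image of x^6: 12x^6 + 12x^5 + 30x^4 + 40x^3 + 30x^2 + 12x + 2
image of x^7: 14x^7 + 14x^6 + 42x^5 + 70x^4 + 70x^3 + 42x^2 + 14x + 2
each image's coordinates form column j of the matrix

the matrix is [[0, 2, 2, 2, 2, 2, 2, 2]; [0, 2, 4, 6, 8, 10, 12, 14]; [0, 0, 4, 6, 12, 20, 30, 42]; [0, 0, 0, 6, 8, 20, 40, 70]; [0, 0, 0, 0, 8, 10, 30, 70]; [0, 0, 0, 0, 0, 10, 12, 42]; [0, 0, 0, 0, 0, 0, 12, 14]; [0, 0, 0, 0, 0, 0, 0, 14]] (rows listed top to bottom)


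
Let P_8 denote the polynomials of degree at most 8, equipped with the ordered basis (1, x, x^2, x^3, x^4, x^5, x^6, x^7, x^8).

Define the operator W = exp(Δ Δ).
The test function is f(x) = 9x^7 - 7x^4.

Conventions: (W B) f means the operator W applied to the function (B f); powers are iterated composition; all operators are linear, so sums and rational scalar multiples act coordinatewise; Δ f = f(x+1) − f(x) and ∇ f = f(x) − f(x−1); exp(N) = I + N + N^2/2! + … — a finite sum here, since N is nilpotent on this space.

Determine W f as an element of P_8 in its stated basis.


the image equals g(x) = 9x^7 + 378x^5 + 1883x^4 + 8190x^3 + 28266x^2 + 60438x + 61432

order-1 term: 378x^5 + 1890x^4 + 4410x^3 + 5586x^2 + 3738x + 1036
order-2 term: 3780x^3 + 22680x^2 + 49140x + 37716
order-3 term: 7560x + 22680
the series for exp(Δ Δ) f terminates at order 3
exp(Δ Δ) f = 9x^7 + 378x^5 + 1883x^4 + 8190x^3 + 28266x^2 + 60438x + 61432


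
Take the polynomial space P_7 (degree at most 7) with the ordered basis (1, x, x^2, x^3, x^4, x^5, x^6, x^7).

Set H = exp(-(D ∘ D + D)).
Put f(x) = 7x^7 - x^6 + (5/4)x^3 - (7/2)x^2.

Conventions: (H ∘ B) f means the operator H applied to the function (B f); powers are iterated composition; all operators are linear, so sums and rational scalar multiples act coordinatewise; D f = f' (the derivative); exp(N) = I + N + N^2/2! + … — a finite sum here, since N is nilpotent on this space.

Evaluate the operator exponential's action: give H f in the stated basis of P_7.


g(x) = 7x^7 - 50x^6 - 141x^5 + 1240x^4 + (585/4)x^3 - (24197/4)x^2 + (7073/4)x + 12823/4

order-1 term: -49x^6 - 288x^5 + 30x^4 - (15/4)x^2 - (1/2)x + 7
order-2 term: 147x^5 + 1455x^4 + 2820x^3 - 180x^2 + (15/4)x + 4
order-3 term: -245x^4 - 2920x^3 - 8640x^2 - 5520x + 475/4
order-4 term: 245x^3 + 2925x^2 + 8700x + 5700
order-5 term: -147x^2 - 1464x - 2910
order-6 term: 49x + 293
order-7 term: -7
the series for exp(-(D ∘ D + D)) f terminates at order 7
exp(-(D ∘ D + D)) f = 7x^7 - 50x^6 - 141x^5 + 1240x^4 + (585/4)x^3 - (24197/4)x^2 + (7073/4)x + 12823/4


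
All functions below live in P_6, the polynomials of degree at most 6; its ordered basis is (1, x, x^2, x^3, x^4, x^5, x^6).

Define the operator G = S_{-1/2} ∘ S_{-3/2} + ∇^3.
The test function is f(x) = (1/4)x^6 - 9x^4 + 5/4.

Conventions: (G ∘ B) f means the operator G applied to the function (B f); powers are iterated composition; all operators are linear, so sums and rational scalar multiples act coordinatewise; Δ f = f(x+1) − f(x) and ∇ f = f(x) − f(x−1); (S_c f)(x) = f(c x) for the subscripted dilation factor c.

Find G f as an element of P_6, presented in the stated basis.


the result is g(x) = (729/16384)x^6 - (729/256)x^4 + 30x^3 - 135x^2 + 9x + 761/4

S_{-3/2} f = (729/256)x^6 - (729/16)x^4 + 5/4
S_{-1/2} S_{-3/2} f = (729/16384)x^6 - (729/256)x^4 + 5/4
∇ f = (3/2)x^5 - (15/4)x^4 - 31x^3 + (201/4)x^2 - (69/2)x + 35/4
∇ ∇ f = (15/2)x^4 - 30x^3 - (111/2)x^2 + 171x - 221/2
∇ ∇ ∇ f = 30x^3 - 135x^2 + 9x + 189
(S_{-1/2} ∘ S_{-3/2} + ∇^3) f = (729/16384)x^6 - (729/256)x^4 + 30x^3 - 135x^2 + 9x + 761/4


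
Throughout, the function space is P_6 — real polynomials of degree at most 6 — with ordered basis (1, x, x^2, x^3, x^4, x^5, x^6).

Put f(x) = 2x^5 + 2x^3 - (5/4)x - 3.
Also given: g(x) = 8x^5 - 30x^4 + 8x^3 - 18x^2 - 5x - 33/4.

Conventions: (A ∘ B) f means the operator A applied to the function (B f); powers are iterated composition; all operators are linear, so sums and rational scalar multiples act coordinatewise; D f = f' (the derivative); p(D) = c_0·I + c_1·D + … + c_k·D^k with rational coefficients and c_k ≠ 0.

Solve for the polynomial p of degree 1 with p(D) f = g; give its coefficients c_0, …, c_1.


D^0 f = 2x^5 + 2x^3 - (5/4)x - 3
D^1 f = 10x^4 + 6x^2 - 5/4
matching coefficients of g against c_0 f + c_1 Df + … from the top degree down determines the c_i
solution: c_0 = 4, c_1 = -3

c_0 = 4, c_1 = -3


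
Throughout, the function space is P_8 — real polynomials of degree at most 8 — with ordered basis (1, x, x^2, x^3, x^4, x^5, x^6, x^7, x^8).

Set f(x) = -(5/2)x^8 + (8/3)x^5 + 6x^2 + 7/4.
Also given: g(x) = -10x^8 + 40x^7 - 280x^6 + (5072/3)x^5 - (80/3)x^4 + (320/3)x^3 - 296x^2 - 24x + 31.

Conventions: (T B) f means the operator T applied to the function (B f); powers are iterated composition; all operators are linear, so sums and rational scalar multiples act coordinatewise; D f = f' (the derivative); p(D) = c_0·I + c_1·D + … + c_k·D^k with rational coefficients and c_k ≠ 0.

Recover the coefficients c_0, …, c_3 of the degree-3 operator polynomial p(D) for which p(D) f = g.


D^0 f = -(5/2)x^8 + (8/3)x^5 + 6x^2 + 7/4
D^1 f = -20x^7 + (40/3)x^4 + 12x
D^2 f = -140x^6 + (160/3)x^3 + 12
D^3 f = -840x^5 + 160x^2
matching coefficients of g against c_0 f + c_1 Df + … from the top degree down determines the c_i
solution: c_0 = 4, c_1 = -2, c_2 = 2, c_3 = -2

p(D) = 4·I − 2·D + 2·D^2 − 2·D^3, i.e. c_0 = 4, c_1 = -2, c_2 = 2, c_3 = -2


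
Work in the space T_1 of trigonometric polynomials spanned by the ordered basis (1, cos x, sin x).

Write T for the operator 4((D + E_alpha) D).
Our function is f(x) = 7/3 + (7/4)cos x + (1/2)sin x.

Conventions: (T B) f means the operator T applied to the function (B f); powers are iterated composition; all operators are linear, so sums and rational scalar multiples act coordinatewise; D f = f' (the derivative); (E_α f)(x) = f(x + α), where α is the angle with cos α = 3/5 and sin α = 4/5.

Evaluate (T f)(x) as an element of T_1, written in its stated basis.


D f = (1/2)cos x - (7/4)sin x
D D f = -(7/4)cos x - (1/2)sin x
E_alpha D f = -(11/10)cos x - (29/20)sin x
(D + E_alpha) D f = -(57/20)cos x - (39/20)sin x
(4((D + E_alpha) D)) f = -(57/5)cos x - (39/5)sin x

the image equals g(x) = -(57/5)cos x - (39/5)sin x


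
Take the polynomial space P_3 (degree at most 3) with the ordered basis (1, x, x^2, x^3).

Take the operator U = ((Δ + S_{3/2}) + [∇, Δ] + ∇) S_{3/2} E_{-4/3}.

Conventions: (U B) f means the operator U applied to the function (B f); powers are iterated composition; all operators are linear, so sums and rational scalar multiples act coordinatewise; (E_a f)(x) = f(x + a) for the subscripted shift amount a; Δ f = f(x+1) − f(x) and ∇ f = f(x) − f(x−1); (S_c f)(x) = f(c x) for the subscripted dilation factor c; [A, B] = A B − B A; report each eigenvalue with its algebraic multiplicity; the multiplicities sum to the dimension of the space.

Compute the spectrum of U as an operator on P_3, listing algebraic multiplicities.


λ = 1 (multiplicity 1), λ = 9/4 (multiplicity 1), λ = 81/16 (multiplicity 1), λ = 729/64 (multiplicity 1)

image of 1: 1
image of x: (9/4)x + 5/3
image of x^2: (81/16)x^2 + 3x - 56/9
image of x^3: (729/64)x^3 - 24x + 2201/108
the matrix is upper triangular; its diagonal is (1, 9/4, 81/16, 729/64)
for a triangular matrix the eigenvalues are the diagonal entries, with algebraic multiplicity their repetition count


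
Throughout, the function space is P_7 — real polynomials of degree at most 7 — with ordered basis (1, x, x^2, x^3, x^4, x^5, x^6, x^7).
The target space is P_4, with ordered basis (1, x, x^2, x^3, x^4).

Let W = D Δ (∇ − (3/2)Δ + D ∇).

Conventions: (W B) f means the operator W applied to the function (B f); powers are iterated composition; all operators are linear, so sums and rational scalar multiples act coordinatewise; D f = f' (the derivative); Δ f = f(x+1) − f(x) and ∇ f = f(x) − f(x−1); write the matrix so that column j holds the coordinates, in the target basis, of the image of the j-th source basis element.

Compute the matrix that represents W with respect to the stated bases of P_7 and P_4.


the matrix is [[0, 0, 0, -3, -12, -95, -210, -637]; [0, 0, 0, 0, -12, -60, -570, -1470]; [0, 0, 0, 0, 0, -30, -180, -1995]; [0, 0, 0, 0, 0, 0, -60, -420]; [0, 0, 0, 0, 0, 0, 0, -105]] (rows listed top to bottom)

image of 1: 0
image of x: 0
image of x^2: 0
image of x^3: -3
image of x^4: -12x - 12
image of x^5: -30x^2 - 60x - 95
image of x^6: -60x^3 - 180x^2 - 570x - 210
image of x^7: -105x^4 - 420x^3 - 1995x^2 - 1470x - 637
each image's coordinates form column j of the matrix
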